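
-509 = -509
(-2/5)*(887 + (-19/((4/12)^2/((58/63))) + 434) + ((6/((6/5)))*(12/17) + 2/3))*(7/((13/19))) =-15841934/3315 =-4778.86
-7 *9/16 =-63/16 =-3.94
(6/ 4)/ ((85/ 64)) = 96/ 85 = 1.13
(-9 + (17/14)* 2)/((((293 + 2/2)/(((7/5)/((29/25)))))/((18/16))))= -345/11368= -0.03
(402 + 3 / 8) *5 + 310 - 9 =18503 / 8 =2312.88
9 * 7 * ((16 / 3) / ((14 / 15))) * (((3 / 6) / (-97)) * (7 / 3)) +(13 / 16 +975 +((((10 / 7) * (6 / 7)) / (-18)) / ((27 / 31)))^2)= 23751534318301 / 24448595472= 971.49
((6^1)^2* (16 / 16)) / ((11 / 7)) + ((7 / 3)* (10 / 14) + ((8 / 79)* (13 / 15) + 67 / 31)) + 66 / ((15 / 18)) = 14281012 / 134695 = 106.02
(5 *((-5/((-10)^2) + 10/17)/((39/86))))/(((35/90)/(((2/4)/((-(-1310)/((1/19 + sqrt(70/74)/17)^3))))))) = 573626493/148635305135590 + 527781699 *sqrt(1295)/4920610891067690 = 0.00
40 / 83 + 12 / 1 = 1036 / 83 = 12.48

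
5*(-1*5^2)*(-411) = 51375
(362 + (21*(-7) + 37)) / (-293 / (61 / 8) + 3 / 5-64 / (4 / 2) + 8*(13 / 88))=-422730 / 115151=-3.67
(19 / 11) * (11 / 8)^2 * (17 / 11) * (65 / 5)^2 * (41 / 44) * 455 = 1018320485 / 2816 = 361619.49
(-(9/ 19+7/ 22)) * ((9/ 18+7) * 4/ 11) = -4965/ 2299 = -2.16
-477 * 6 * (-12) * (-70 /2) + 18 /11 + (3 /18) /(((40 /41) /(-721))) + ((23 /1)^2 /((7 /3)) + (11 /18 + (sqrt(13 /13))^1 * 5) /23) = -1532610816833 /1275120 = -1201934.58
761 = 761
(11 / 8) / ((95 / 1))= 11 / 760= 0.01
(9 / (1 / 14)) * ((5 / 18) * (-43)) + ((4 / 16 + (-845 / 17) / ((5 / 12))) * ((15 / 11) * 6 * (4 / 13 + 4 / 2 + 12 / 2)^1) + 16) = -23290609 / 2431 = -9580.67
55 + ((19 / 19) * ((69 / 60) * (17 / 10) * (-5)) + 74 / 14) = 14143 / 280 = 50.51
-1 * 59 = -59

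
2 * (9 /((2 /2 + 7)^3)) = 9 /256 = 0.04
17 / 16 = 1.06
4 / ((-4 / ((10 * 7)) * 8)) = -35 / 4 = -8.75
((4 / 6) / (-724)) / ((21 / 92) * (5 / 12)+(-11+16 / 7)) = 1288 / 12056229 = 0.00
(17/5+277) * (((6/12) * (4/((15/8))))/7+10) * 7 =19927.09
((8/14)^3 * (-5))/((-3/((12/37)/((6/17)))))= 10880/38073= 0.29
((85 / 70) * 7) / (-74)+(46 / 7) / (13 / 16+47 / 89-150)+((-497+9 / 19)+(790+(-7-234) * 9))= -7815841531859 / 4166925644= -1875.69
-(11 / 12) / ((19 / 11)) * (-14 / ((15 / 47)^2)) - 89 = -411827 / 25650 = -16.06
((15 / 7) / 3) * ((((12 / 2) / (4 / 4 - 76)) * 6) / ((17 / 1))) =-12 / 595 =-0.02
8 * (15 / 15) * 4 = 32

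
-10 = -10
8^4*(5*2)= 40960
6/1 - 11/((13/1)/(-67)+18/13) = -3359/1037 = -3.24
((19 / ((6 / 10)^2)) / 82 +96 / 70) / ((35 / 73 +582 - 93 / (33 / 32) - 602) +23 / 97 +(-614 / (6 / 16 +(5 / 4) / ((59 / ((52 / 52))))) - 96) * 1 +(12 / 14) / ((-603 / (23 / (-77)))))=-2938520659837 / 2559630808346160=-0.00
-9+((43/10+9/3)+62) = 603/10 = 60.30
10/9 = 1.11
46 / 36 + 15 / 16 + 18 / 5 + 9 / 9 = 6.82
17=17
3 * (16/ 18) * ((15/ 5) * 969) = 7752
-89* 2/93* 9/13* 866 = -462444/403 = -1147.50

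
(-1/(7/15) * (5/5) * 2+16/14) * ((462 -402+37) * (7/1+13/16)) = -133375/56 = -2381.70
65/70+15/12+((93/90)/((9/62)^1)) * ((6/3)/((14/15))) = 4393/252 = 17.43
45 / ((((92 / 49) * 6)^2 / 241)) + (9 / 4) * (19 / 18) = 2973613 / 33856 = 87.83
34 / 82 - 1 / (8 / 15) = -479 / 328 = -1.46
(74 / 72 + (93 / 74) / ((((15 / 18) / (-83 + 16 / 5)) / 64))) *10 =-256449359 / 3330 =-77011.82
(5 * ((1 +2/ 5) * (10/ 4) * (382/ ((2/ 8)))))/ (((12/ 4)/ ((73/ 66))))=976010/ 99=9858.69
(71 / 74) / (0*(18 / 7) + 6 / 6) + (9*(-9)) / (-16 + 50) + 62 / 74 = -368 / 629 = -0.59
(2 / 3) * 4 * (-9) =-24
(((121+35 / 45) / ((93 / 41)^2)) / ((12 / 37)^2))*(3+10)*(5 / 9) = 20492978545 / 12610242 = 1625.11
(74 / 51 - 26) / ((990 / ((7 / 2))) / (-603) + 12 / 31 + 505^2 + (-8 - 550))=-18202828 / 188684420571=-0.00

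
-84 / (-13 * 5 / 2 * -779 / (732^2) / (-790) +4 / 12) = -14222912256 / 56430001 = -252.05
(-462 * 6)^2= 7683984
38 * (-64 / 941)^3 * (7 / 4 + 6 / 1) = -77201408 / 833237621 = -0.09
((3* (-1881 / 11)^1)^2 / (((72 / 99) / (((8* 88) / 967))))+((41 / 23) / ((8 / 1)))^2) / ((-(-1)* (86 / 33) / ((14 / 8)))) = 1992314039164449 / 11262130688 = 176903.83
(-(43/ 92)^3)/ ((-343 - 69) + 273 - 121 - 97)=79507/ 277991616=0.00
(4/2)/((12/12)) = 2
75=75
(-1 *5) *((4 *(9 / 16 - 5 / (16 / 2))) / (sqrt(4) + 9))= 5 / 44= 0.11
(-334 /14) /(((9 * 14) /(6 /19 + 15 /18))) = -21877 /100548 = -0.22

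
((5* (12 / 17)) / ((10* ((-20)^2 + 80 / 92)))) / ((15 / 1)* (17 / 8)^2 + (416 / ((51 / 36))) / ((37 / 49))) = 27232 / 14123216745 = 0.00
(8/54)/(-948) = -1/6399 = -0.00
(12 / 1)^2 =144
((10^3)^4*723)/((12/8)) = 482000000000000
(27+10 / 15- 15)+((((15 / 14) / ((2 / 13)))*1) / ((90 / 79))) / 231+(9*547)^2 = 24235941.69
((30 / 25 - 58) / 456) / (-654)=0.00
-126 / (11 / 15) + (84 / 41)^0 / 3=-5659 / 33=-171.48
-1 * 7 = -7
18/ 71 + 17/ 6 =1315/ 426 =3.09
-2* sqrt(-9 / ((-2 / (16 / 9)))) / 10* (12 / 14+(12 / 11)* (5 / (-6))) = 8* sqrt(2) / 385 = 0.03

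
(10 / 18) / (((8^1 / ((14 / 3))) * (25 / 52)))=91 / 135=0.67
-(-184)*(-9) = -1656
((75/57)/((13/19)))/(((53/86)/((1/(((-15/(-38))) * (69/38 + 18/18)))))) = 620920/221169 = 2.81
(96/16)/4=3/2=1.50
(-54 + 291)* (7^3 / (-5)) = -81291 / 5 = -16258.20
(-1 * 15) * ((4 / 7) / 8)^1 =-15 / 14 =-1.07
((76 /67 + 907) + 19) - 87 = 56289 /67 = 840.13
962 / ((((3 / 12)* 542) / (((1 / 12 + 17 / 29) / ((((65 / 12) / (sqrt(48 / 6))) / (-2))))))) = -137936* sqrt(2) / 39295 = -4.96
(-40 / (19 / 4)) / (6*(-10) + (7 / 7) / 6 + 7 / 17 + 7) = 0.16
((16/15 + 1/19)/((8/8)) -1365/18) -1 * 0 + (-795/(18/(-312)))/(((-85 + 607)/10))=9385931/49590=189.27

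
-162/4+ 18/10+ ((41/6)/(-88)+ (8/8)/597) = -6790449/175120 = -38.78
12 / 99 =4 / 33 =0.12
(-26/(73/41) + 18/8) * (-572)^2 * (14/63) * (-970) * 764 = 437293777011520/657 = 665591745831.84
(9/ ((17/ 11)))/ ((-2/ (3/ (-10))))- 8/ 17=137/ 340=0.40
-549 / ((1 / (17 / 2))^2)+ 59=-158425 / 4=-39606.25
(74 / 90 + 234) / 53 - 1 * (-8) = 29647 / 2385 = 12.43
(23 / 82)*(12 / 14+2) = 230 / 287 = 0.80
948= 948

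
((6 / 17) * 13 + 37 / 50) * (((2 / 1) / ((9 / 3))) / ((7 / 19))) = 12293 / 1275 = 9.64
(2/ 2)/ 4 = 1/ 4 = 0.25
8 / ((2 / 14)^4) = 19208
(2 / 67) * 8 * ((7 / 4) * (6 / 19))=168 / 1273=0.13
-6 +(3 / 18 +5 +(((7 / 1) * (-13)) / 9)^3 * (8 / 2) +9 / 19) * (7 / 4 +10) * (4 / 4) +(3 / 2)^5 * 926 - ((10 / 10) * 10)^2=-9217464179 / 221616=-41592.05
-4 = -4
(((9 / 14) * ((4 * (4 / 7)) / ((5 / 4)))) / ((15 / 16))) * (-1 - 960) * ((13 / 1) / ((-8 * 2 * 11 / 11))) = 979.04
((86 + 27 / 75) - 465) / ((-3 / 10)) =18932 / 15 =1262.13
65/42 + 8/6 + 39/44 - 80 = -70439/924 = -76.23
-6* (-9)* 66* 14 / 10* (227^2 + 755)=1304381232 / 5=260876246.40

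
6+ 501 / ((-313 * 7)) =12645 / 2191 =5.77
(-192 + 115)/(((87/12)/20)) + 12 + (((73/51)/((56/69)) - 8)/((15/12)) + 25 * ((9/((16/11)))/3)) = -153.84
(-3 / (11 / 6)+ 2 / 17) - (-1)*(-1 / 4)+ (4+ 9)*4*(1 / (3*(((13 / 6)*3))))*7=37919 / 2244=16.90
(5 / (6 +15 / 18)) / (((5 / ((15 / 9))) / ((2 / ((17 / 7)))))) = 140 / 697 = 0.20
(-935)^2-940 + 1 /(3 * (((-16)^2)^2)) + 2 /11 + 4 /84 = 13220504404045 /15138816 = 873285.23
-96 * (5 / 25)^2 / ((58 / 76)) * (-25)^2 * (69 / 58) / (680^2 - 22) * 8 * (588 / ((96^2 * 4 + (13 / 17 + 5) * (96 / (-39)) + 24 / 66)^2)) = -14462367119200 / 515977030996595770409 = -0.00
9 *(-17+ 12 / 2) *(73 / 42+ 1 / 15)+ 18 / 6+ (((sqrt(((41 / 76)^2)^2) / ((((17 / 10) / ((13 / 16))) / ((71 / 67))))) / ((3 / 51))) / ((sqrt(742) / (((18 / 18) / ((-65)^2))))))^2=-5278562888652719388719 / 30047930568975155200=-175.67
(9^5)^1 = 59049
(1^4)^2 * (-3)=-3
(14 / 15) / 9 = 14 / 135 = 0.10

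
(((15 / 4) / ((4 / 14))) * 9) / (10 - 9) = 945 / 8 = 118.12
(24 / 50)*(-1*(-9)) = 108 / 25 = 4.32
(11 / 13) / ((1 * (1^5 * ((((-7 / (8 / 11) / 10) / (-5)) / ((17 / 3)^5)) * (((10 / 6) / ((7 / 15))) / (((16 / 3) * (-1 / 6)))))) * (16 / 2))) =-22717712 / 28431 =-799.05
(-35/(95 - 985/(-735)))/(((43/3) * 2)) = -15435/1217932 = -0.01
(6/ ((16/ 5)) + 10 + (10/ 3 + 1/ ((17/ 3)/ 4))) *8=6493/ 51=127.31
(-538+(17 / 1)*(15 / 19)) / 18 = -9967 / 342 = -29.14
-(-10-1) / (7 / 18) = 198 / 7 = 28.29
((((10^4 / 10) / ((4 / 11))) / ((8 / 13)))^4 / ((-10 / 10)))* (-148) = 3777338680908203125 / 64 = 59020916889190673.83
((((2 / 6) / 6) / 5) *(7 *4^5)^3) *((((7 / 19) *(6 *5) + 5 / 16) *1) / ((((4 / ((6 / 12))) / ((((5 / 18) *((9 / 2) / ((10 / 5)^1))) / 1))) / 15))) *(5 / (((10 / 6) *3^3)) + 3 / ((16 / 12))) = 66014756864000 / 513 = 128683736577.00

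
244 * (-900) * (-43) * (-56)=-528796800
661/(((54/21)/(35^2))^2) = 48603743125/324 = 150011552.85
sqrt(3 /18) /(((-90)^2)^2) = 0.00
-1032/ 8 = -129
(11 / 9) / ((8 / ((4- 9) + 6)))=11 / 72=0.15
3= 3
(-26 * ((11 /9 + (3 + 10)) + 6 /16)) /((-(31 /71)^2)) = 68875183 /34596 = 1990.84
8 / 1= 8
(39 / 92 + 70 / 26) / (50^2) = 3727 / 2990000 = 0.00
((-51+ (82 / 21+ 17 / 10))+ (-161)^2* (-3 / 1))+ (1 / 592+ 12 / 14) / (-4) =-19346332777 / 248640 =-77808.61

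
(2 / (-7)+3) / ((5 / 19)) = 361 / 35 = 10.31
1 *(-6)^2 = 36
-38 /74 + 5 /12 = -43 /444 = -0.10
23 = 23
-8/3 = -2.67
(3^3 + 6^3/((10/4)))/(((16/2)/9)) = 5103/40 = 127.58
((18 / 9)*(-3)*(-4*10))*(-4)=-960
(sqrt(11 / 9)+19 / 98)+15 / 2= sqrt(11) / 3+377 / 49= 8.80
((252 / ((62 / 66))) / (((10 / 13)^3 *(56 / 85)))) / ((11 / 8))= 1008423 / 1550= 650.60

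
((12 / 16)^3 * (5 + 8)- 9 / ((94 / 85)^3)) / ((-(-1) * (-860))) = 7775127 / 5714417920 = 0.00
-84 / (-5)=84 / 5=16.80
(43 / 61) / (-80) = -43 / 4880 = -0.01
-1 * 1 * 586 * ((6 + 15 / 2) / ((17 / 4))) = -31644 / 17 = -1861.41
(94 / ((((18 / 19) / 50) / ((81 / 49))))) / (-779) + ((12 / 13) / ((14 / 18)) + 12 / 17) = -3833814 / 443989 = -8.63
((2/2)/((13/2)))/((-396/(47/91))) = -47/234234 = -0.00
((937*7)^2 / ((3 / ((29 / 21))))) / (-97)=-178227707 / 873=-204155.45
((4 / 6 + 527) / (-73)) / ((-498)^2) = -1583 / 54312876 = -0.00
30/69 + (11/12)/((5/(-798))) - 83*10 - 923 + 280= -372339/230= -1618.87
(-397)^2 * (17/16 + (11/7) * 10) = 296147311/112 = 2644172.42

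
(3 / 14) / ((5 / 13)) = 39 / 70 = 0.56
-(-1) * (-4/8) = -1/2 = -0.50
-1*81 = -81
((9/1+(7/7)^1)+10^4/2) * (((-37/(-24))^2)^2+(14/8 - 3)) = 1218633235/55296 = 22038.36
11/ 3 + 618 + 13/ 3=626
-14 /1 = -14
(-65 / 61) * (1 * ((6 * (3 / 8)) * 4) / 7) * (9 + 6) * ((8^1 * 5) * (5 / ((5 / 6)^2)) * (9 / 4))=-5686200 / 427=-13316.63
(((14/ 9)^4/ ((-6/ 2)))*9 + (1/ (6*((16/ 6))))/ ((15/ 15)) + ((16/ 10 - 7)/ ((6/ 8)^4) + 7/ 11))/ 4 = -65306899/ 7698240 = -8.48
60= 60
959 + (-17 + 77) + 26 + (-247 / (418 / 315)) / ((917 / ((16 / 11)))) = 16559615 / 15851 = 1044.70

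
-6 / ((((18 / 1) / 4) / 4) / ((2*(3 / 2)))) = -16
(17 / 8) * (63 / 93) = 357 / 248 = 1.44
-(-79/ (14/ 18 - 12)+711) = -72522/ 101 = -718.04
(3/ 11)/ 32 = 3/ 352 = 0.01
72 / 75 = 24 / 25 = 0.96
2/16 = 1/8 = 0.12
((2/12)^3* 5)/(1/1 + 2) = 5/648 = 0.01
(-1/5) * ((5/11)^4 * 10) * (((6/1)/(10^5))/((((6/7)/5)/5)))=-35/234256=-0.00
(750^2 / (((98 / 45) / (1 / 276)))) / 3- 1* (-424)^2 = -404511979 / 2254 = -179464.05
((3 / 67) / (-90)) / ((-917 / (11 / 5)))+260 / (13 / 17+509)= 2909582309 / 5704611150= 0.51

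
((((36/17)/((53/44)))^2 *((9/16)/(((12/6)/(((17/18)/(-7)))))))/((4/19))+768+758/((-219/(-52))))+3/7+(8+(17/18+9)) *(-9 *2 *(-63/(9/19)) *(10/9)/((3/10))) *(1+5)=209863402955984/219616047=955592.30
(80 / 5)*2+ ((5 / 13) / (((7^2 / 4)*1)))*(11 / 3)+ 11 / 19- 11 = 787690 / 36309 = 21.69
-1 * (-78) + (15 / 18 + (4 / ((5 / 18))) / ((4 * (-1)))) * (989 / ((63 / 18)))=-73897 / 105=-703.78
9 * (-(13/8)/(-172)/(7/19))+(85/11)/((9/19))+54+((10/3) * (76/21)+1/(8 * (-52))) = 56889081/688688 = 82.61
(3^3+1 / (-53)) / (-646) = -0.04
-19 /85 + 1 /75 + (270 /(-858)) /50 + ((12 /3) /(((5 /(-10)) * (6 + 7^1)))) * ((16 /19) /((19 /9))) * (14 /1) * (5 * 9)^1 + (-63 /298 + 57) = -961831730026 /9807079425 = -98.08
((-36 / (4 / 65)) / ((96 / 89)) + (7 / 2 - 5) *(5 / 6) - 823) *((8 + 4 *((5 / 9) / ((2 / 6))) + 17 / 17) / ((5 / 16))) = -685119 / 10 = -68511.90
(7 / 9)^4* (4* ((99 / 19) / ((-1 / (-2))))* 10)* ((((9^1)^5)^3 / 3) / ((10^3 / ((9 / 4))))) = 22377739463999073 / 950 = 23555515225262.18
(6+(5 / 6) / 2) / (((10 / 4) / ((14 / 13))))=539 / 195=2.76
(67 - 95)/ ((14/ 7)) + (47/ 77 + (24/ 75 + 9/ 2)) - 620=-2419993/ 3850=-628.57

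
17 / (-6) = -17 / 6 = -2.83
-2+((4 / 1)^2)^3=4094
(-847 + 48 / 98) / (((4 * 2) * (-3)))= 41479 / 1176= 35.27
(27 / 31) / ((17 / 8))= 216 / 527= 0.41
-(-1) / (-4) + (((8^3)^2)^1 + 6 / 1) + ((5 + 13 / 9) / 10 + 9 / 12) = 23593603 / 90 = 262151.14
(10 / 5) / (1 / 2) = 4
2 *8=16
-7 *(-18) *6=756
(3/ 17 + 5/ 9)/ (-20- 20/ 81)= -126/ 3485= -0.04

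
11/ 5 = 2.20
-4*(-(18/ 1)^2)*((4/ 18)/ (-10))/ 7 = -144/ 35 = -4.11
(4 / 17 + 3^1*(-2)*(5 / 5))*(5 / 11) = -490 / 187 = -2.62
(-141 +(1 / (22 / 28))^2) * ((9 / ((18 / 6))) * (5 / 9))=-84325 / 363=-232.30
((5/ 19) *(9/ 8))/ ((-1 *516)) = -15/ 26144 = -0.00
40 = 40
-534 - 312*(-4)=714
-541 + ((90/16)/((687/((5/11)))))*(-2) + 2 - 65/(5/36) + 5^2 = -9894707/10076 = -982.01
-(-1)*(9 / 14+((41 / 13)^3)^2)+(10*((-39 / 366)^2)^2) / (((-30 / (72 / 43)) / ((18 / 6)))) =19809453104800912639 / 20116200215362069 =984.75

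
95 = 95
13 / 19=0.68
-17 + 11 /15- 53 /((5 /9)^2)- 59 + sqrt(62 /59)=-18524 /75 + sqrt(3658) /59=-245.96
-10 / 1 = -10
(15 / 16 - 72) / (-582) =0.12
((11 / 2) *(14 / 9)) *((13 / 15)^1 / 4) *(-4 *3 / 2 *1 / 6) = -1001 / 540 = -1.85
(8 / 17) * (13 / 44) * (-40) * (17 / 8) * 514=-66820 / 11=-6074.55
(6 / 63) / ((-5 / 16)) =-32 / 105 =-0.30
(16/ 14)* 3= 24/ 7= 3.43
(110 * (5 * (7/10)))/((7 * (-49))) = -55/49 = -1.12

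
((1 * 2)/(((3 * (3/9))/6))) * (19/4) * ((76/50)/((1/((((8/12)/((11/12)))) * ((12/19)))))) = 10944/275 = 39.80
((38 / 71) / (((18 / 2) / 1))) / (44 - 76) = -19 / 10224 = -0.00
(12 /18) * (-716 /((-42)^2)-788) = -695374 /1323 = -525.60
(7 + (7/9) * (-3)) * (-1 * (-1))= 14/3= 4.67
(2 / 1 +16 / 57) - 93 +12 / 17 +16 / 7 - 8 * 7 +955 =5502860 / 6783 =811.27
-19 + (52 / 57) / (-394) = -213377 / 11229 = -19.00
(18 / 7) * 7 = 18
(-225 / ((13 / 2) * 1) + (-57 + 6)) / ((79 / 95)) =-105735 / 1027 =-102.96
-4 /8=-1 /2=-0.50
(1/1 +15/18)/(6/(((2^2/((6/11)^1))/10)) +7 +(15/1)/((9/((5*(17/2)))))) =121/5677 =0.02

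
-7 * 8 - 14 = -70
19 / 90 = 0.21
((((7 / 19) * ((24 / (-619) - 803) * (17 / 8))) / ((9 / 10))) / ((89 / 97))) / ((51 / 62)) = -925.55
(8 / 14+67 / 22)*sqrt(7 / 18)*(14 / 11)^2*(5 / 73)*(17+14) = 604345*sqrt(14) / 291489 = 7.76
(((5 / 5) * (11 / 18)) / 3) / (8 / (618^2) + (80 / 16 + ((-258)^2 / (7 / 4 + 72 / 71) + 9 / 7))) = 641261005 / 75829351951932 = 0.00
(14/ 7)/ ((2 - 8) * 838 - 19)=-2/ 5047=-0.00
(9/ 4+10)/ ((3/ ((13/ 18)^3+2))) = 679189/ 69984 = 9.70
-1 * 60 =-60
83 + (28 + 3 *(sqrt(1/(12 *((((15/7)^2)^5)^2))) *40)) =1129900996 *sqrt(3)/115330078125 + 111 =111.02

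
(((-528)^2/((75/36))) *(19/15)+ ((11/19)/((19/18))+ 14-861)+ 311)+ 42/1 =7626450824/45125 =169007.22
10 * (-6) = -60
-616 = -616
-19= -19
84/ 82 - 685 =-28043/ 41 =-683.98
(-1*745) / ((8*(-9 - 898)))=745 / 7256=0.10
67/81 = 0.83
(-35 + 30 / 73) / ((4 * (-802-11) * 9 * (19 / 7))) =17675 / 40594716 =0.00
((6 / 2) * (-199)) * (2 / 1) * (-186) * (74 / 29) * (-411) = -6754462776 / 29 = -232912509.52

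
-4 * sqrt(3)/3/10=-2 * sqrt(3)/15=-0.23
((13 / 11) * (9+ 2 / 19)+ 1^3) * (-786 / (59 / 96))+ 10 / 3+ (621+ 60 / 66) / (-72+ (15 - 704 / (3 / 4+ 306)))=-40501051928911 / 2691425715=-15048.18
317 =317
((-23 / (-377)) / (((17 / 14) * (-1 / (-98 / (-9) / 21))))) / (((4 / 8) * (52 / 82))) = -0.08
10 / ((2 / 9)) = 45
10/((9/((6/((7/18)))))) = 120/7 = 17.14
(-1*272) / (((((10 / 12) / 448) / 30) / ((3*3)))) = -39481344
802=802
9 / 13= 0.69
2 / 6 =1 / 3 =0.33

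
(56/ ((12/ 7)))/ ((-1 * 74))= -49/ 111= -0.44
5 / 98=0.05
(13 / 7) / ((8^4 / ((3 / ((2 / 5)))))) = 195 / 57344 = 0.00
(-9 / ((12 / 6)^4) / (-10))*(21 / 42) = 9 / 320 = 0.03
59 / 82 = 0.72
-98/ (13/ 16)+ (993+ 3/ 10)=113449/ 130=872.68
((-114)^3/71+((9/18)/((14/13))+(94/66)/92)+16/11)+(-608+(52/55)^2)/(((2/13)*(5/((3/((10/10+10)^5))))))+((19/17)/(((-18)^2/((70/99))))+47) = -14367668194185911500877/690159514032623250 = -20817.89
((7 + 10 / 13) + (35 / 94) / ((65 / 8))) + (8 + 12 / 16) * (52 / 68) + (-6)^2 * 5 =8081345 / 41548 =194.51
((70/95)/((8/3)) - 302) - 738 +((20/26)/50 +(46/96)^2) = -2957774269/2845440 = -1039.48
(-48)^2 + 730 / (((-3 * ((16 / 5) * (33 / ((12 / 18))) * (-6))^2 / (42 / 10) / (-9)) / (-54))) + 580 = 66988313 / 23232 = 2883.45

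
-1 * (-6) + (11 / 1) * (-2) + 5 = -11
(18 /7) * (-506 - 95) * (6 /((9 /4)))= -28848 /7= -4121.14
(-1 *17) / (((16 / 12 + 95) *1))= -3 / 17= -0.18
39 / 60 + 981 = 19633 / 20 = 981.65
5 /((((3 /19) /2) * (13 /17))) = 3230 /39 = 82.82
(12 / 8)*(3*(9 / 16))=81 / 32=2.53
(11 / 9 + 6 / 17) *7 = 1687 / 153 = 11.03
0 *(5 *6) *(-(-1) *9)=0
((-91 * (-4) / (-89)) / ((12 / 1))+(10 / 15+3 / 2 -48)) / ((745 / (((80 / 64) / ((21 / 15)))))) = -41095 / 742616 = -0.06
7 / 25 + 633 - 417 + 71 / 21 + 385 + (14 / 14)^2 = 317972 / 525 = 605.66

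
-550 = -550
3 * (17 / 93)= 17 / 31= 0.55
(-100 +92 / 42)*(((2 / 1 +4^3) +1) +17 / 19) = -883220 / 133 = -6640.75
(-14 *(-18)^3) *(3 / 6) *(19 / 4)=193914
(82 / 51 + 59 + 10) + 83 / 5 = 22238 / 255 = 87.21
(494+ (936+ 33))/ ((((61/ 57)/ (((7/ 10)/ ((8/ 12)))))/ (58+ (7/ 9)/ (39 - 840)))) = 16271279717/ 195444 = 83252.90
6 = 6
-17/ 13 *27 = -459/ 13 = -35.31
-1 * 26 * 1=-26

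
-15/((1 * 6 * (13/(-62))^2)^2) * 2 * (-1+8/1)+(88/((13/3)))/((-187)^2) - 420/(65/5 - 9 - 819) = -133970349311180/44398959891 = -3017.42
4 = 4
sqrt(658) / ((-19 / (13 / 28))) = -0.63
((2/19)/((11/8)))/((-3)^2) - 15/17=-27943/31977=-0.87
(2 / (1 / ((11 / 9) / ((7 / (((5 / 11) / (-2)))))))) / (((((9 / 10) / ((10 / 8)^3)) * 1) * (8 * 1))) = -3125 / 145152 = -0.02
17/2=8.50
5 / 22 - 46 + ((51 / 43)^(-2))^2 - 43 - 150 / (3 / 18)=-147088203731 / 148834422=-988.27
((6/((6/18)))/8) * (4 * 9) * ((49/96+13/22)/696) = 10467/81664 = 0.13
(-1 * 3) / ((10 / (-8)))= 12 / 5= 2.40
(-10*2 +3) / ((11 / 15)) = -255 / 11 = -23.18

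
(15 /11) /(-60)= -0.02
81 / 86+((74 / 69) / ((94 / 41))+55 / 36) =4915435 / 1673388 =2.94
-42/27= -14/9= -1.56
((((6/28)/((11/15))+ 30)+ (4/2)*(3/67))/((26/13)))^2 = 98269083441/425844496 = 230.76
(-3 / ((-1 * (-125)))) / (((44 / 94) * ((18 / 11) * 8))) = -47 / 12000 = -0.00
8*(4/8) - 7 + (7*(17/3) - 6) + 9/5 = 487/15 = 32.47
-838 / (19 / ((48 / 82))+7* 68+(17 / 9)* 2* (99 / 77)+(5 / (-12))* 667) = -140784 / 39547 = -3.56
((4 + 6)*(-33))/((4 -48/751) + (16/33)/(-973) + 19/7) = -7957573470/160354091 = -49.63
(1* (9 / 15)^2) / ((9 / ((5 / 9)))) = 1 / 45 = 0.02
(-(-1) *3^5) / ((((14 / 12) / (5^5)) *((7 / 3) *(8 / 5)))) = 34171875 / 196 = 174346.30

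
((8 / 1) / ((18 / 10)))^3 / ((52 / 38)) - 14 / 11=6555322 / 104247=62.88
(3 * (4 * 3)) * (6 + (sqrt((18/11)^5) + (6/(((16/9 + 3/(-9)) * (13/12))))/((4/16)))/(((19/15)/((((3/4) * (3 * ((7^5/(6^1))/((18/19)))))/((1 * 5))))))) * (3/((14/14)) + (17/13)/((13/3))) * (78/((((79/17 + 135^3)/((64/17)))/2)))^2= 3024374939615232 * sqrt(22)/582130237589747099 + 8068003404447744/73914357740546401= 0.13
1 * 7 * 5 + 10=45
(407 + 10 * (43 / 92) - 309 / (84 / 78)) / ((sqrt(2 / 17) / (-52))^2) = 461610656 / 161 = 2867146.93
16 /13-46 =-582 /13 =-44.77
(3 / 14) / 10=3 / 140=0.02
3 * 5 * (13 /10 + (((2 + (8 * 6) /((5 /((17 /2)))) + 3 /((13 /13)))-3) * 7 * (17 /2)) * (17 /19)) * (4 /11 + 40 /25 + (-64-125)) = -1373900859 /110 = -12490007.81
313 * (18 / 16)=2817 / 8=352.12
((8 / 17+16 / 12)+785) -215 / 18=237107 / 306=774.86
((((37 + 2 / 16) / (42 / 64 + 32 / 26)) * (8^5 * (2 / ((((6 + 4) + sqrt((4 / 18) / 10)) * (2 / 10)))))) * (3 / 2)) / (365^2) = 2484338688 / 342191077- 414056448 * sqrt(5) / 8554776925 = 7.15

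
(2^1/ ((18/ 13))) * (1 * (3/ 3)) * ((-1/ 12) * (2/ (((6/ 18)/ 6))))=-13/ 3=-4.33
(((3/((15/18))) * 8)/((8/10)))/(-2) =-18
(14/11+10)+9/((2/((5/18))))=551/44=12.52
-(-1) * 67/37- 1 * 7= -192/37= -5.19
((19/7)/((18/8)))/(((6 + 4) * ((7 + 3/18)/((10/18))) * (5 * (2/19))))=722/40635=0.02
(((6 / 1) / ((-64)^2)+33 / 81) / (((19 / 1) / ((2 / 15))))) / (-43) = -22609 / 338826240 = -0.00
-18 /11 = -1.64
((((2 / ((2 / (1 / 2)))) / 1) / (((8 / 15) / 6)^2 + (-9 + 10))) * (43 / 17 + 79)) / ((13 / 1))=1403325 / 451061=3.11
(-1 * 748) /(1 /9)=-6732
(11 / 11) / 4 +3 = 13 / 4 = 3.25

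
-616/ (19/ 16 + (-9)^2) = -9856/ 1315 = -7.50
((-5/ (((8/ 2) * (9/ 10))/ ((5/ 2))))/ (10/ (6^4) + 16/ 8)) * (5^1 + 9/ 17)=-211500/ 22117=-9.56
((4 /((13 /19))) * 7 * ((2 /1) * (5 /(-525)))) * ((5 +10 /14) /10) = -608 /1365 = -0.45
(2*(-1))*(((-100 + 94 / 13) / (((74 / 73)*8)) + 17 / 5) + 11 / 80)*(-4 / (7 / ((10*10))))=-3040670 / 3367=-903.08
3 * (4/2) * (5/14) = 15/7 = 2.14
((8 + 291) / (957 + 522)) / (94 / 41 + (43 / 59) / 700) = 506296700 / 5744381277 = 0.09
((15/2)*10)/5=15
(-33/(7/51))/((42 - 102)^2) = -187/2800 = -0.07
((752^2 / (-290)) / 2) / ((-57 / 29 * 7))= 141376 / 1995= 70.87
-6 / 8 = -3 / 4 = -0.75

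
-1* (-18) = 18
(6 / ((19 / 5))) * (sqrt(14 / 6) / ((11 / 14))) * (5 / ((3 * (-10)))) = -70 * sqrt(21) / 627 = -0.51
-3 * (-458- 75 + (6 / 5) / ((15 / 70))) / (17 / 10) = 930.71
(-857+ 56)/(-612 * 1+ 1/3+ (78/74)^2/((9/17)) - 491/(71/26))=233569197/230178178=1.01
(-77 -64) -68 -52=-261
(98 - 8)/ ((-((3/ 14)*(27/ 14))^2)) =-384160/ 729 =-526.97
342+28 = 370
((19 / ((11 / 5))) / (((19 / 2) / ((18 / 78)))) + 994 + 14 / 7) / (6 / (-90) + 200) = 2136870 / 428857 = 4.98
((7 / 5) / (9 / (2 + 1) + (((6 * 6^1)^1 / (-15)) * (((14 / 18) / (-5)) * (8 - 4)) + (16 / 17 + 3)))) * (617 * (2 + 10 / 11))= 17621520 / 59147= 297.93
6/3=2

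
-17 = -17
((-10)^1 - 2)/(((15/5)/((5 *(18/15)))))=-24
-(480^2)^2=-53084160000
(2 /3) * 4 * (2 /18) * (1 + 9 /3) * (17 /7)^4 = 2672672 /64827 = 41.23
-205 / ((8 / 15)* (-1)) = 3075 / 8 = 384.38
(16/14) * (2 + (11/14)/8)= 235/98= 2.40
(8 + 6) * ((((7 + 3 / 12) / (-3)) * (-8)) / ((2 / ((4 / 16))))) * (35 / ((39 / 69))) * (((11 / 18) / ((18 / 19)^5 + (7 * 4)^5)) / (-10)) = -80926343617 / 10878339262752000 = -0.00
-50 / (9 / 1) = -50 / 9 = -5.56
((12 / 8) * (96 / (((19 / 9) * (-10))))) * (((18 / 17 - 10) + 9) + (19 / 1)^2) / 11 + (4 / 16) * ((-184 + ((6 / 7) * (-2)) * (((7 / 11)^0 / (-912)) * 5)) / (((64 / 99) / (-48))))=2309066703 / 723520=3191.43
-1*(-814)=814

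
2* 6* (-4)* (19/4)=-228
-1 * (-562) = 562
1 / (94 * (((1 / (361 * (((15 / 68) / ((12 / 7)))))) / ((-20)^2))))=315875 / 1598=197.67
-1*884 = -884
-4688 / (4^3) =-293 / 4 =-73.25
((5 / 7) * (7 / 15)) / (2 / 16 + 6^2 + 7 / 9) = 24 / 2657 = 0.01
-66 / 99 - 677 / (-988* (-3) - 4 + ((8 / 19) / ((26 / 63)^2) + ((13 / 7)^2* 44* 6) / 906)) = -189066581255 / 211220549094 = -0.90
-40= -40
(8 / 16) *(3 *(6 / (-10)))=-9 / 10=-0.90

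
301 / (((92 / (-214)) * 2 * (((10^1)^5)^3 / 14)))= -225449 / 46000000000000000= -0.00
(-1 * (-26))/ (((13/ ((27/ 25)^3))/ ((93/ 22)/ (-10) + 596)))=1500.51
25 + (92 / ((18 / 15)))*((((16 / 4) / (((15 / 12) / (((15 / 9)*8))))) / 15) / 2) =3619 / 27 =134.04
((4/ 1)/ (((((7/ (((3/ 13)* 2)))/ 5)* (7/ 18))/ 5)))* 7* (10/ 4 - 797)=-1225800/ 13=-94292.31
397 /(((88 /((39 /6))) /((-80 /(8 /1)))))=-25805 /88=-293.24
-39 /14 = -2.79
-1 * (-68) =68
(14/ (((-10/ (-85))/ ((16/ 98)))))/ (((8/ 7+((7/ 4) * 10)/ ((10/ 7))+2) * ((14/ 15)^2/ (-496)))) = -718.67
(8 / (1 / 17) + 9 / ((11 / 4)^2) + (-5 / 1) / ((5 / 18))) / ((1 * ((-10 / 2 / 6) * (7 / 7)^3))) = -143.03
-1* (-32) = 32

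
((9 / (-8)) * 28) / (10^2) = -0.32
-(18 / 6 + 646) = -649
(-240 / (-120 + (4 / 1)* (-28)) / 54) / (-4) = -5 / 1044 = -0.00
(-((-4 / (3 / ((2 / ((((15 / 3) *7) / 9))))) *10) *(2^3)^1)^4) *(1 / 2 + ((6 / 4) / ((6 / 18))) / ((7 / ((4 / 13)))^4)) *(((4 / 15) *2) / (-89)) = 397625099072569344 / 14653714841129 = 27134.76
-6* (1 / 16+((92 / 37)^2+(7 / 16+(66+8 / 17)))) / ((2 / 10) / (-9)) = 459673515 / 23273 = 19751.36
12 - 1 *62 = -50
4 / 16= 1 / 4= 0.25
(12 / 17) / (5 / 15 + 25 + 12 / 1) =9 / 476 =0.02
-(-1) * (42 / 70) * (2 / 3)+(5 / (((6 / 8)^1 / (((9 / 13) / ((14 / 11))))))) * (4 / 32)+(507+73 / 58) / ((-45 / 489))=-874388903 / 158340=-5522.22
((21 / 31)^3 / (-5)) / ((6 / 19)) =-58653 / 297910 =-0.20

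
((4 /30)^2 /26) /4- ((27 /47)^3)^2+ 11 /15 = 43987203116089 /63058409674650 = 0.70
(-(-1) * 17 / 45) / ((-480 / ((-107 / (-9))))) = -1819 / 194400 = -0.01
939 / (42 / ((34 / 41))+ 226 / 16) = 127704 / 8809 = 14.50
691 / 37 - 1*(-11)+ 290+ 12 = 12272 / 37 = 331.68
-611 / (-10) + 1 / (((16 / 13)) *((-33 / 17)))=160199 / 2640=60.68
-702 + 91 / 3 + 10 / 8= -8045 / 12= -670.42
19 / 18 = 1.06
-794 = -794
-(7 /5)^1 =-7 /5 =-1.40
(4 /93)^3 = 0.00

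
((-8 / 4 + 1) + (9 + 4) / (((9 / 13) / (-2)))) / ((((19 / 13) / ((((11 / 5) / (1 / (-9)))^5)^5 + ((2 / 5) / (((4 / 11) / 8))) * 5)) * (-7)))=-350875215224955108853142384643591271171330253614210489 / 356733798980712890625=-983577155367679273439044600000000.00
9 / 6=3 / 2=1.50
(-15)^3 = -3375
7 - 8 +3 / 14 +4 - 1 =31 / 14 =2.21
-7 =-7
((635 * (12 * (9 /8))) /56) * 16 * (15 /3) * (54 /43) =15379.24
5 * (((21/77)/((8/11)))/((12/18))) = 45/16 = 2.81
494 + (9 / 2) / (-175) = 172891 / 350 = 493.97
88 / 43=2.05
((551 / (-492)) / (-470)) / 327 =551 / 75615480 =0.00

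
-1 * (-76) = 76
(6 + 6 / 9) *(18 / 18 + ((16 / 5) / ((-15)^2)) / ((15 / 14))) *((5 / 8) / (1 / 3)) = 17099 / 1350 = 12.67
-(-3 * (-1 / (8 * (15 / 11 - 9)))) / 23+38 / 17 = 195963 / 87584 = 2.24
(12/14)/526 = 3/1841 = 0.00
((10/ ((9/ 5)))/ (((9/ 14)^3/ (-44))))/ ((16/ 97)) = -36598100/ 6561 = -5578.13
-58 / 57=-1.02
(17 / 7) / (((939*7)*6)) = 17 / 276066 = 0.00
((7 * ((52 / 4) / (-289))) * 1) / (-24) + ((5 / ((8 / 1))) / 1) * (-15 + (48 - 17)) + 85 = 659011 / 6936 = 95.01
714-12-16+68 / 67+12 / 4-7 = 45762 / 67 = 683.01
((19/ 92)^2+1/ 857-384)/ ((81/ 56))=-6498526979/ 24481062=-265.45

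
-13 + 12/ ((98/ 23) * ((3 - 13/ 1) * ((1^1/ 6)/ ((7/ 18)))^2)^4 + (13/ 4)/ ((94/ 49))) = -651601998863/ 51062395499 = -12.76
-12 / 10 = -6 / 5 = -1.20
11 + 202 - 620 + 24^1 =-383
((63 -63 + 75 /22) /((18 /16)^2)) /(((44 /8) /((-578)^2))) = 534534400 /3267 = 163616.28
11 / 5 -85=-414 / 5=-82.80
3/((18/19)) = 19/6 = 3.17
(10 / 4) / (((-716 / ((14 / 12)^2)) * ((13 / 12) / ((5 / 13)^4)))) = -153125 / 1595074728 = -0.00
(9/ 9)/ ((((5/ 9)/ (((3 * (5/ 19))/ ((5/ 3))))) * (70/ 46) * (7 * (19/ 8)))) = 14904/ 442225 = 0.03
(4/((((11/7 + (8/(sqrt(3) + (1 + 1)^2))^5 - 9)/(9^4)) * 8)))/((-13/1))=118.30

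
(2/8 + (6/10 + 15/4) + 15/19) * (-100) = -10240/19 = -538.95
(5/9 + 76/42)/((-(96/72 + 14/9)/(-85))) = 12665/182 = 69.59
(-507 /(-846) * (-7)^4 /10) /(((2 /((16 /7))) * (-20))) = -57967 /7050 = -8.22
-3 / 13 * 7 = -21 / 13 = -1.62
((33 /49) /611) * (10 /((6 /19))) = 1045 /29939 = 0.03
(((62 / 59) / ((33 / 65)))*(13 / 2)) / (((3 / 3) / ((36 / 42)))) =52390 / 4543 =11.53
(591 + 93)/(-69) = -228/23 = -9.91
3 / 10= 0.30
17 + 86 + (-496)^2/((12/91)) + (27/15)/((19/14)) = 1865725.66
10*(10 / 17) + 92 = 97.88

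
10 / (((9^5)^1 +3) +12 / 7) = 35 / 206688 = 0.00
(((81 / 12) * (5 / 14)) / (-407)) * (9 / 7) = -1215 / 159544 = -0.01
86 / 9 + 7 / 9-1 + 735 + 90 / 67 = 149881 / 201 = 745.68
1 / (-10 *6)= -1 / 60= -0.02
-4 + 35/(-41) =-199/41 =-4.85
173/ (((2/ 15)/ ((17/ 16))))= 44115/ 32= 1378.59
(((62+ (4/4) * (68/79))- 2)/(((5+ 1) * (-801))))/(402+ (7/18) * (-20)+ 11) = -2404/76926171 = -0.00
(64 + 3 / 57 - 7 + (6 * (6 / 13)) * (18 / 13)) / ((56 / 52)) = 97754 / 1729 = 56.54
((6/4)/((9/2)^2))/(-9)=-0.01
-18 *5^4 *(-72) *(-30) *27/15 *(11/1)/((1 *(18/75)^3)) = -34804687500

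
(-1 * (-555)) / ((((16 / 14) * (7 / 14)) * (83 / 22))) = 42735 / 166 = 257.44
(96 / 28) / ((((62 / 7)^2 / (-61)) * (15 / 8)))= -6832 / 4805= -1.42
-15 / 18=-5 / 6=-0.83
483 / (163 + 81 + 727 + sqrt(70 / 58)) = 197113 / 396266 -7 * sqrt(1015) / 396266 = 0.50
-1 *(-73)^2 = -5329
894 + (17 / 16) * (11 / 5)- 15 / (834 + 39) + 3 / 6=20877977 / 23280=896.82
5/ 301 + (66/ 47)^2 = 1322201/ 664909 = 1.99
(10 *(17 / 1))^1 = 170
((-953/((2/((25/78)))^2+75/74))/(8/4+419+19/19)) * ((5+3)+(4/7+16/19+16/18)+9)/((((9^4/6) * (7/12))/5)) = -20367635125000/2381457303354339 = -0.01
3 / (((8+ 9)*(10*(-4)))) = -3 / 680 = -0.00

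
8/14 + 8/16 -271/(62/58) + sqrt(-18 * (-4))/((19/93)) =-109561/434 + 558 * sqrt(2)/19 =-210.91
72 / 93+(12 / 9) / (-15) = 956 / 1395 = 0.69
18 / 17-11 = -169 / 17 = -9.94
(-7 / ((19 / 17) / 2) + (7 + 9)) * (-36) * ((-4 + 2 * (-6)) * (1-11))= -380160 / 19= -20008.42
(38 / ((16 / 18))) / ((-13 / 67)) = -11457 / 52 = -220.33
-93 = -93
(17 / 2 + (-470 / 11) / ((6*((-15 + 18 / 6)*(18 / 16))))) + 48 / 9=14.36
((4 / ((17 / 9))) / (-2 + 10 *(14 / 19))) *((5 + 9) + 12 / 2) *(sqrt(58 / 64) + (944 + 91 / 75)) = 7464.56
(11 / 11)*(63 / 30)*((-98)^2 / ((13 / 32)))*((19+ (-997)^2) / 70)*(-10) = -458238955776 / 65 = -7049830088.86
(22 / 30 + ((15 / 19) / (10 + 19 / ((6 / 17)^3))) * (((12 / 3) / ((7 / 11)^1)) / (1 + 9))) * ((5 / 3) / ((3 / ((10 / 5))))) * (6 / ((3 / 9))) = 559762324 / 38107293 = 14.69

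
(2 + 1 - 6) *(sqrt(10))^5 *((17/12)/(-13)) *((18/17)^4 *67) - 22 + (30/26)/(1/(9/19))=-5299/247 + 175834800 *sqrt(10)/63869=8684.47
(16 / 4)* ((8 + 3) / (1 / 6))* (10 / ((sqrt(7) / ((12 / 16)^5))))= 236.79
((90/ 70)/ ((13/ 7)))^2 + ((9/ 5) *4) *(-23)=-139527/ 845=-165.12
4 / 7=0.57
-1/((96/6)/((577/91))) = -577/1456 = -0.40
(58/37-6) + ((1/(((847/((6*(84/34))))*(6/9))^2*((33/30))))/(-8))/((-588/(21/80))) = -3419661564835/771509017664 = -4.43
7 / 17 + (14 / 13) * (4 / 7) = 227 / 221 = 1.03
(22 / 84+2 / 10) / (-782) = -97 / 164220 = -0.00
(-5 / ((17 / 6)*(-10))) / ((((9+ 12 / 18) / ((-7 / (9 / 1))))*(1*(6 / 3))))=-7 / 986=-0.01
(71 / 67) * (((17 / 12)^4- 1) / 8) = 4457735 / 11114496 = 0.40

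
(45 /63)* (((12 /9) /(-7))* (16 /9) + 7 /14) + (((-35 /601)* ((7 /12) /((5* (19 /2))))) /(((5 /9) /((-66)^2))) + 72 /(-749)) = -5.59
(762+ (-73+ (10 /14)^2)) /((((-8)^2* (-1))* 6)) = -5631 /3136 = -1.80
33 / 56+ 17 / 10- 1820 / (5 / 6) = -610879 / 280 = -2181.71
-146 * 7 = -1022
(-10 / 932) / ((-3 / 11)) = 55 / 1398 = 0.04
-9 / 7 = -1.29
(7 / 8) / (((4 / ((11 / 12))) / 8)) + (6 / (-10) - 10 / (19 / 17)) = -36221 / 4560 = -7.94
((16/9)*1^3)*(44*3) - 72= 488/3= 162.67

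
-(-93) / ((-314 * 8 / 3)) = -279 / 2512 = -0.11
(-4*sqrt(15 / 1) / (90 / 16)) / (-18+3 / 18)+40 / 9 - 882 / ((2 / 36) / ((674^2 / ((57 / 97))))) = -2098716960056 / 171+64*sqrt(15) / 1605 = -12273198596.66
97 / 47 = 2.06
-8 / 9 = -0.89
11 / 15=0.73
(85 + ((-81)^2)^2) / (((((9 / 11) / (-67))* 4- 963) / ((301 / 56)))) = -240254.25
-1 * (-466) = 466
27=27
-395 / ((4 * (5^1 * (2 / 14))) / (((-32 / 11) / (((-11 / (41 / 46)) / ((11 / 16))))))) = -22673 / 1012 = -22.40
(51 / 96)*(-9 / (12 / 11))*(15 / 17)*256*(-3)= 2970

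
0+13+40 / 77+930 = 72651 / 77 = 943.52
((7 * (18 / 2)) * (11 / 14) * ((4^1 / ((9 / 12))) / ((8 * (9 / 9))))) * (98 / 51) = 1078 / 17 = 63.41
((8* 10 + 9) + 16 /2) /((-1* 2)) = -97 /2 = -48.50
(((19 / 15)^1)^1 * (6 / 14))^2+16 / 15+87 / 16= 6.80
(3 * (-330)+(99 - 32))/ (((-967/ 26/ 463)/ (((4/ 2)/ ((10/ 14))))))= 155555036/ 4835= 32172.71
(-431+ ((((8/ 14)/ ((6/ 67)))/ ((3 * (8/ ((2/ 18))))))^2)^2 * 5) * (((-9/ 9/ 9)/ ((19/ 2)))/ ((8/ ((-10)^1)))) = -57018983610335255/ 9048952467297792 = -6.30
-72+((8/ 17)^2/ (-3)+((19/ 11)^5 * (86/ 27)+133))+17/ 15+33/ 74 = 51833443372313/ 464971952610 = 111.48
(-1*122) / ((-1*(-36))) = -61 / 18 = -3.39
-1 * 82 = -82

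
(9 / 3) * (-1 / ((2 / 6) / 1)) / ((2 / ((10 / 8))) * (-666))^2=-25 / 3154176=-0.00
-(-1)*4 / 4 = 1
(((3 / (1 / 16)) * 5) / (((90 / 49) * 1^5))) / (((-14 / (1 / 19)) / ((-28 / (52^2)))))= 49 / 9633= 0.01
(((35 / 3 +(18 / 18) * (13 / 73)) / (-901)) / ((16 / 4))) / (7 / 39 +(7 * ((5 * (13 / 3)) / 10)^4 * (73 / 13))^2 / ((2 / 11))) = -9440001792 / 11854564980126466955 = -0.00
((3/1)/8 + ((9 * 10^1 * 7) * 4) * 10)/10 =201603/80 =2520.04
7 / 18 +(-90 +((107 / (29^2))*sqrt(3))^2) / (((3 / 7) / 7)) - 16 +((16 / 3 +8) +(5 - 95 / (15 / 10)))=-19476200813 / 12731058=-1529.82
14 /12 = 7 /6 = 1.17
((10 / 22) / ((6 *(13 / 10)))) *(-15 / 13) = -125 / 1859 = -0.07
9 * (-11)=-99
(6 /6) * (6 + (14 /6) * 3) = 13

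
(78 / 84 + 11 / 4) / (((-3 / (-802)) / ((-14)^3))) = -2698462.67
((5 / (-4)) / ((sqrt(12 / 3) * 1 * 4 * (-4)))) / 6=5 / 768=0.01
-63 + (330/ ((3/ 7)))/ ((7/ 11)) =1147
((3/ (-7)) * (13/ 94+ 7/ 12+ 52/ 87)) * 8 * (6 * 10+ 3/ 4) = -5243697/ 19082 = -274.80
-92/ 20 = -23/ 5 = -4.60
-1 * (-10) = 10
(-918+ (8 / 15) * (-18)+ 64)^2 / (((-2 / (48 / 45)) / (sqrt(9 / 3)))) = -149160992 * sqrt(3) / 375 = -688945.11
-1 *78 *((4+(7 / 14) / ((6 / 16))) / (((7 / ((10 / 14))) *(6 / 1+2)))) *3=-780 / 49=-15.92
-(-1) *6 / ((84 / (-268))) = -134 / 7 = -19.14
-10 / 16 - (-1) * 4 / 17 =-53 / 136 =-0.39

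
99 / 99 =1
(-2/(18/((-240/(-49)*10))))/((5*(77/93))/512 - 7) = 12697600/16313423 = 0.78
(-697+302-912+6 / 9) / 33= -3919 / 99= -39.59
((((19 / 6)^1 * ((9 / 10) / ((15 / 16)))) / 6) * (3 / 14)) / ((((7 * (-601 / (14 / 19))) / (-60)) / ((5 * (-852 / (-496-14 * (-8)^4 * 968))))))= 1278 / 14595526001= 0.00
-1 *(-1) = 1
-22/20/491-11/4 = -2.75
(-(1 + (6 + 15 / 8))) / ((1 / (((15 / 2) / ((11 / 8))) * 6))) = -3195 / 11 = -290.45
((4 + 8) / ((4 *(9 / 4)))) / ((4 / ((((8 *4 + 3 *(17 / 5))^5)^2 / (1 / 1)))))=174913992535407978606601 / 29296875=5970397611875259.00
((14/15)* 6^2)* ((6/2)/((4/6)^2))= 1134/5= 226.80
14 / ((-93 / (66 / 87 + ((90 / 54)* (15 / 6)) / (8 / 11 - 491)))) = -4927307 / 43634763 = -0.11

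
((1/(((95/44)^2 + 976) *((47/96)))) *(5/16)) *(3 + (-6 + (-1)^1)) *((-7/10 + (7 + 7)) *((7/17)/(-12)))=257488/216707177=0.00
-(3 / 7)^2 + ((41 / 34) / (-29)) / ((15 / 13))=-159227 / 724710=-0.22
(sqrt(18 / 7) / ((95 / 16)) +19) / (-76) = -1 / 4- 12*sqrt(14) / 12635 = -0.25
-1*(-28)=28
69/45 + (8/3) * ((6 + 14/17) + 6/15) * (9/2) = 4499/51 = 88.22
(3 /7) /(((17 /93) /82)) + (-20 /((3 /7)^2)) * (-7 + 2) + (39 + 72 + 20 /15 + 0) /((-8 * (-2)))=12744341 /17136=743.72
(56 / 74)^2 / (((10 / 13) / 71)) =361816 / 6845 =52.86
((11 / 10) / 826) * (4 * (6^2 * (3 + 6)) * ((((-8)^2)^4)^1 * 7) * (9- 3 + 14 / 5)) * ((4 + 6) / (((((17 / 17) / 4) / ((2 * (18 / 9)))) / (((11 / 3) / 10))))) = 154348239716352 / 1475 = 104642874383.97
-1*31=-31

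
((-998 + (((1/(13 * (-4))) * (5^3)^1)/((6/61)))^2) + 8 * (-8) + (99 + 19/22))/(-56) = 6.52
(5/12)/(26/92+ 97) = 23/5370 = 0.00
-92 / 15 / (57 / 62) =-5704 / 855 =-6.67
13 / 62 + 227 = 14087 / 62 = 227.21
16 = 16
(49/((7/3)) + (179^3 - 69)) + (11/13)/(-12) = 894705385/156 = 5735290.93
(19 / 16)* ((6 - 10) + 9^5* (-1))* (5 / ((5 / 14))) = -7854049 / 8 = -981756.12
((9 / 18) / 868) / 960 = 1 / 1666560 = 0.00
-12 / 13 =-0.92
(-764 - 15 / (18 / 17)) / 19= -4669 / 114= -40.96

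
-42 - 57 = -99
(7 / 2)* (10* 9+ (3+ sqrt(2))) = 7* sqrt(2) / 2+ 651 / 2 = 330.45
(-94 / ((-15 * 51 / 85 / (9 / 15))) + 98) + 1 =1579 / 15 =105.27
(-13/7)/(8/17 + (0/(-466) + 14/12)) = -1.13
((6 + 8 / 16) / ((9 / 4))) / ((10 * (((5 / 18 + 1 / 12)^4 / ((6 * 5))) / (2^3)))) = 8957952 / 2197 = 4077.36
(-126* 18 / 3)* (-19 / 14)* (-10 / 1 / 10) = -1026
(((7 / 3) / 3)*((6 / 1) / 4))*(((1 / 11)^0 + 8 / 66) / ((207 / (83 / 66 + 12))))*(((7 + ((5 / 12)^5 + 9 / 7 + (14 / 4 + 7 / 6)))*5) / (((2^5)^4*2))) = 3655565335625 / 1411612873813131264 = 0.00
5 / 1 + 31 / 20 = 131 / 20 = 6.55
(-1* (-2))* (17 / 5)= 34 / 5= 6.80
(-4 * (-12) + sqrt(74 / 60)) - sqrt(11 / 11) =sqrt(1110) / 30 + 47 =48.11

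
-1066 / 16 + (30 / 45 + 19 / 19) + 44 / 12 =-1471 / 24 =-61.29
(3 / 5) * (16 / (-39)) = -16 / 65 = -0.25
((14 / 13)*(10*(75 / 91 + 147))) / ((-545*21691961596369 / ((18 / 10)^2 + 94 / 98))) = -276788352 / 489494840094223852525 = -0.00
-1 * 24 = -24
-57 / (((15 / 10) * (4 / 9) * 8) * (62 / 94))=-16.20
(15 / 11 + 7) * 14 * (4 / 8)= 644 / 11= 58.55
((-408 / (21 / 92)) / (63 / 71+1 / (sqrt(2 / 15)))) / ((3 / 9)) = 940608 / 1327 -3710176 * sqrt(30) / 9289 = -1478.87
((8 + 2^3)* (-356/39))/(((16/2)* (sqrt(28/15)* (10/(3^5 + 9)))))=-2136* sqrt(105)/65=-336.73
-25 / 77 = -0.32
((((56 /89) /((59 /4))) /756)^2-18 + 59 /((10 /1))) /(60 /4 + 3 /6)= -2432186844569 /3115611247995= -0.78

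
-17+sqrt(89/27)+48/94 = -775/47+sqrt(267)/9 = -14.67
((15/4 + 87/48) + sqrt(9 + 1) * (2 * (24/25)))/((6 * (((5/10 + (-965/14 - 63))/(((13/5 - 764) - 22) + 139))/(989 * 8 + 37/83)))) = 219710681883/6108800 + 14811956082 * sqrt(10)/1193125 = 75224.11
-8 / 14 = -0.57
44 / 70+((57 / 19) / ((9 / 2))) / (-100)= 653 / 1050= 0.62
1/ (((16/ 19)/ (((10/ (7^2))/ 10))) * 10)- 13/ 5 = -4073/ 1568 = -2.60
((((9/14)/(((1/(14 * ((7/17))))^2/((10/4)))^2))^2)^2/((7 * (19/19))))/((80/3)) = 101048158468862909061455067890625/48661191875666868481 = 2076565628048.09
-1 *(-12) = 12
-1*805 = -805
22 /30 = 11 /15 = 0.73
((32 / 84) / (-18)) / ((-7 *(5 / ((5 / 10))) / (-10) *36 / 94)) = -94 / 11907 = -0.01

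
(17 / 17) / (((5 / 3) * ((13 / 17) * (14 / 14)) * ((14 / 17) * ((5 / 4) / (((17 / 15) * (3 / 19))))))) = 29478 / 216125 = 0.14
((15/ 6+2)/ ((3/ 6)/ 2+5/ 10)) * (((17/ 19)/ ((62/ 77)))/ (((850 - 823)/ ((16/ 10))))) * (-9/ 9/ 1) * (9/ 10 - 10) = 476476/ 132525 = 3.60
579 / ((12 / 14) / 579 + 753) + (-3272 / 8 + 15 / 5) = -412243601 / 1017305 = -405.23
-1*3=-3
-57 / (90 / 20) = -38 / 3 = -12.67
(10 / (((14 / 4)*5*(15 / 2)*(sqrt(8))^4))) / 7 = 1 / 5880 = 0.00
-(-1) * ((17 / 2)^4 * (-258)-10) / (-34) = 10774289 / 272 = 39611.36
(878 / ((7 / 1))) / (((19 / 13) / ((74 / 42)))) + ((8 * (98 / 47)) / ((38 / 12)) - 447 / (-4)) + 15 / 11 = 1557114863 / 5775924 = 269.59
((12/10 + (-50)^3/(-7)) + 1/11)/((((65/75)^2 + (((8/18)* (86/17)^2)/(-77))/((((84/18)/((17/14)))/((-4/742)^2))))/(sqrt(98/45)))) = 16554505493119461* sqrt(10)/1492002684589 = 35087.03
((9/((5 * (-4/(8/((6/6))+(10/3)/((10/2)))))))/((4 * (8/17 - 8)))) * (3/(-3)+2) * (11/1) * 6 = 21879/2560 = 8.55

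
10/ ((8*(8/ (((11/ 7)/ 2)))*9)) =55/ 4032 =0.01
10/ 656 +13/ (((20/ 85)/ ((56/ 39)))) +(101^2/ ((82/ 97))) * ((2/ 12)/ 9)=302.81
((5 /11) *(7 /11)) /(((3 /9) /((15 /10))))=315 /242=1.30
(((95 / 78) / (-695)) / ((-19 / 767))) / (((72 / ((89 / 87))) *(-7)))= -5251 / 36569232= -0.00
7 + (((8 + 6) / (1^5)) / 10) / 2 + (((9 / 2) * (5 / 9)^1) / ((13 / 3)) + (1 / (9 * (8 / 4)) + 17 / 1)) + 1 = 30809 / 1170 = 26.33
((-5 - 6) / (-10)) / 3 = 11 / 30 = 0.37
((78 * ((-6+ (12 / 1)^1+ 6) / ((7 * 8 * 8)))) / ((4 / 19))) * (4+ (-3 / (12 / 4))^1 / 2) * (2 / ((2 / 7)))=15561 / 64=243.14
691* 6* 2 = 8292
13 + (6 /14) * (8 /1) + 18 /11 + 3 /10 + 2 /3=43963 /2310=19.03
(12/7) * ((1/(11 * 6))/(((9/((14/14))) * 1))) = 2/693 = 0.00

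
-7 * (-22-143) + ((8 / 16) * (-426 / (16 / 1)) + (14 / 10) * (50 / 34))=311099 / 272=1143.75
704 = 704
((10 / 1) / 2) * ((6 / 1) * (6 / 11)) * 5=900 / 11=81.82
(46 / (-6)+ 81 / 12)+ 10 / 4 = 19 / 12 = 1.58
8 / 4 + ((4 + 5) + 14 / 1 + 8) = 33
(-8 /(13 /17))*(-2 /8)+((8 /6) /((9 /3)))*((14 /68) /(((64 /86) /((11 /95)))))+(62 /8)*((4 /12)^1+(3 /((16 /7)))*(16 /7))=86051483 /3023280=28.46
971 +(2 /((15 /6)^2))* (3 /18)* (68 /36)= 655493 /675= 971.10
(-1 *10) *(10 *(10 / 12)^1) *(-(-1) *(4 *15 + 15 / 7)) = -36250 / 7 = -5178.57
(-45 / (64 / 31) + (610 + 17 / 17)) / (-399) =-5387 / 3648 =-1.48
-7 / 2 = -3.50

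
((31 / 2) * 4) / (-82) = -0.76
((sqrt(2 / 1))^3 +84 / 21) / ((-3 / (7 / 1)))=-28 / 3 - 14 * sqrt(2) / 3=-15.93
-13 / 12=-1.08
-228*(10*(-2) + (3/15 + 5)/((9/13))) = 42712/15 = 2847.47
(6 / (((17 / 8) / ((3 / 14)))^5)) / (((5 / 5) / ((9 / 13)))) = 13436928 / 310225975787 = 0.00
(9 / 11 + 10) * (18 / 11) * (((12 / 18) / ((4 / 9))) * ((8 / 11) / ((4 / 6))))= 38556 / 1331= 28.97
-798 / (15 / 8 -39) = 2128 / 99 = 21.49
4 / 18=2 / 9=0.22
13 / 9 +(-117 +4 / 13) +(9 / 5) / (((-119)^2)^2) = -13519996952767 / 117312343785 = -115.25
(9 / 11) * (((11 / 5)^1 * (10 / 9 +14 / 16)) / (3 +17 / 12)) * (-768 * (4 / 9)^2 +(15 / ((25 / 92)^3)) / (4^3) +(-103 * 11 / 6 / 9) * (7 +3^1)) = -2110508257 / 7453125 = -283.17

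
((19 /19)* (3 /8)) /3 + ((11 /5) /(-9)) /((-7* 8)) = 163 /1260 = 0.13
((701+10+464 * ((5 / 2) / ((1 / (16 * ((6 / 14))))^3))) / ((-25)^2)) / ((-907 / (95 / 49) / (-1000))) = 19536650136 / 15243949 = 1281.60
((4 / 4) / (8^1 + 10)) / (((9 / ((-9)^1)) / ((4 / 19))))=-2 / 171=-0.01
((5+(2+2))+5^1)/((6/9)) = 21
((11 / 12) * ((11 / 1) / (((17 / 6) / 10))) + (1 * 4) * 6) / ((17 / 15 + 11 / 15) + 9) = 15195 / 2771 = 5.48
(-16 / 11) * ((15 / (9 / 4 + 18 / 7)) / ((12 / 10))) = -1120 / 297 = -3.77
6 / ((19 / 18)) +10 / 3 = 514 / 57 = 9.02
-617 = -617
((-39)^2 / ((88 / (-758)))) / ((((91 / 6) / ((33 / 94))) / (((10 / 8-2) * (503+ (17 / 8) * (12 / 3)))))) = 1224798003 / 10528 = 116337.20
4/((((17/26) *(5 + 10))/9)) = 312/85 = 3.67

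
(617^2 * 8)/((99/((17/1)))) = 51773704/99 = 522966.71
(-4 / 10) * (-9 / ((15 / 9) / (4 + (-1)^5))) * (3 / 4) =243 / 50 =4.86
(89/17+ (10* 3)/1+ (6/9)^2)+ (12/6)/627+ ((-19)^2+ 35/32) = 407030555/1023264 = 397.78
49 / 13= 3.77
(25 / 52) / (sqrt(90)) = 0.05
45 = 45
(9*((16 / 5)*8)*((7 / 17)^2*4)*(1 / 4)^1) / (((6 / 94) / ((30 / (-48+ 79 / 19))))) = -2057472 / 4913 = -418.78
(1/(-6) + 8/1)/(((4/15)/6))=705/4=176.25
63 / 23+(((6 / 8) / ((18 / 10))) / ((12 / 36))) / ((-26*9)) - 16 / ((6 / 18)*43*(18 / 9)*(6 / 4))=2186231 / 925704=2.36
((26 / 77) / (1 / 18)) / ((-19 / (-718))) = 336024 / 1463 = 229.68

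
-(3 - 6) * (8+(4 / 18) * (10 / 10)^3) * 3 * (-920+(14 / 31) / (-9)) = -18995356 / 279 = -68083.71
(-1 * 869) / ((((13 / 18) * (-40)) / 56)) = 109494 / 65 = 1684.52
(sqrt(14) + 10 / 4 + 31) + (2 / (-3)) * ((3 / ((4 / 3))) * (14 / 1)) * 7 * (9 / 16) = -45.45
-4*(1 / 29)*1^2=-4 / 29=-0.14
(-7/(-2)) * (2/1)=7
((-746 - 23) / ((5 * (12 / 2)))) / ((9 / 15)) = -42.72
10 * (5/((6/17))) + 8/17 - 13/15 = 141.27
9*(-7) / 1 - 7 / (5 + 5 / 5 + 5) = -700 / 11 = -63.64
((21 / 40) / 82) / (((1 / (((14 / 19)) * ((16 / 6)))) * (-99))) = -49 / 385605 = -0.00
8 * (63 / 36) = 14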